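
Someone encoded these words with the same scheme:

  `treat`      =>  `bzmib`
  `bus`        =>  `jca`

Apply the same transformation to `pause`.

Compare letters: t→b is +8, r→z is +8, e→m is +8 — a constant shift. Every letter moves 8 places later in the alphabet, wrapping around z→a.
Applying it to pause: p+8=x, a+8=i, u+8=c, s+8=a, e+8=m.

xicam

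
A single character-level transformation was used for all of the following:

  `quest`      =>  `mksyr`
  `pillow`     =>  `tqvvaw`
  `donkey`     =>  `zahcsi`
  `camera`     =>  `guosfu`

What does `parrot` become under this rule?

tuffar

q(16)→m(12) and u(20)→k(10) fit y≡19x+20 (mod 26); the inverse of 19 mod 26 is 11. Each letter's alphabet position (a=0..z=25) is mapped through 19·x+20 mod 26 — an affine cipher.
On parrot: p(15)→19·15+20≡19=t; a(0)→19·0+20≡20=u; r(17)→19·17+20≡5=f; r(17)→19·17+20≡5=f; o(14)→19·14+20≡0=a; t(19)→19·19+20≡17=r (all mod 26).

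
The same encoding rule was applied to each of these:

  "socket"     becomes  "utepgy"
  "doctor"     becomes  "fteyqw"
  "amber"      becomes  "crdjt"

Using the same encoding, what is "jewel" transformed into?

ljyjn

Shifts by position in socket: pos 0: s→u (+2), pos 1: o→t (+5), pos 2: c→e (+2), pos 3: k→p (+5) — repeating every 2. A repeating key of period 2 is used — shifts +2, +5 over and over.
Applying it to jewel: j+2=l, e+5=j, w+2=y, e+5=j, l+2=n.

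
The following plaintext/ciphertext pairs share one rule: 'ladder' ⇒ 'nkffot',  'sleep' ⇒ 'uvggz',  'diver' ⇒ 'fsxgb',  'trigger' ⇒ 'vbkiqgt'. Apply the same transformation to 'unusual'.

wxwuecn

It's a Vigenère-style cipher with numeric key [2,10,2]: position i shifts by key[i mod 3].
For unusual: u+2=w, n+10=x, u+2=w, s+2=u, u+10=e, a+2=c, l+2=n.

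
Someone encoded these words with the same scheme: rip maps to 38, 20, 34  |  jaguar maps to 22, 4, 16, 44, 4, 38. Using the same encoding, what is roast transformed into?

r(#18)→38 and i(#9)→20: differences scale by 2, so n = 2·pos + 2. Each letter becomes 2×(its alphabet position, a=1..z=26) + 2.
For roast: r=18→38, o=15→32, a=1→4, s=19→40, t=20→42.

38, 32, 4, 40, 42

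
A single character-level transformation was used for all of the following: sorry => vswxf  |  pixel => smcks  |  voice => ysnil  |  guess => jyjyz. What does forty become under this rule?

Each letter shifts forward by (position + 3), i.e. 3, 4, 5, … — the shift grows by one for each successive letter.
Applying it to forty: f+3=i, o+4=s, r+5=w, t+6=z, y+7=f.

iswzf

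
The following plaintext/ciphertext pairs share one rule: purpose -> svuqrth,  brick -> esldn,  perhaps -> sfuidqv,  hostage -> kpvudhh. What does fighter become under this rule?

Shifts by position in purpose: pos 0: p→s (+3), pos 1: u→v (+1), pos 2: r→u (+3), pos 3: p→q (+1) — repeating every 2. It's a Vigenère-style cipher with numeric key [3,1]: position i shifts by key[i mod 2].
Applying it to fighter: f+3=i, i+1=j, g+3=j, h+1=i, t+3=w, e+1=f, r+3=u.

ijjiwfu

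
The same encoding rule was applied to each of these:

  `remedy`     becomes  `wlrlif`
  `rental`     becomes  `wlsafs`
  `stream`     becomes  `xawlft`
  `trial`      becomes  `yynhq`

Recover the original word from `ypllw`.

Shifts by position in remedy: pos 0: r→w (+5), pos 1: e→l (+7), pos 2: m→r (+5), pos 3: e→l (+7) — repeating every 2. It's a Vigenère-style cipher with numeric key [5,7]: position i shifts by key[i mod 2].
Decoding ypllw: y−5=t, p−7=i, l−5=g, l−7=e, w−5=r.

tiger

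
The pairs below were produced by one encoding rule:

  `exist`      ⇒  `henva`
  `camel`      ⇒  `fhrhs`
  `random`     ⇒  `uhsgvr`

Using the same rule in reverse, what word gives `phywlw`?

Shifts by position in exist: pos 0: e→h (+3), pos 1: x→e (+7), pos 2: i→n (+5), pos 3: s→v (+3), pos 4: t→a (+7) — repeating every 3. The shifts repeat in a cycle of length 3: positions 0,1,… shift by +3, +7, +5, then the pattern repeats.
Reversing it on phywlw: p−3=m, h−7=a, y−5=t, w−3=t, l−7=e, w−5=r.

matter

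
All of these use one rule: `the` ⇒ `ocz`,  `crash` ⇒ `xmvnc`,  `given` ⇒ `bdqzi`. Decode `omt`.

Compare letters: t→o is +21, h→c is +21, e→z is +21 — a constant shift. This is a Caesar cipher with shift 21.
Decoding omt: o−21=t, m−21=r, t−21=y.

try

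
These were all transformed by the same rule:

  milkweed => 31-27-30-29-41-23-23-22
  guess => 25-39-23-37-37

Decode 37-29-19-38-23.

skate

The number is (letter's place in the alphabet, a=1) + 18.
Reversing it on 37-29-19-38-23: 37→(37−18)÷1=19=s, 29→(29−18)÷1=11=k, 19→(19−18)÷1=1=a, 38→(38−18)÷1=20=t, 23→(23−18)÷1=5=e.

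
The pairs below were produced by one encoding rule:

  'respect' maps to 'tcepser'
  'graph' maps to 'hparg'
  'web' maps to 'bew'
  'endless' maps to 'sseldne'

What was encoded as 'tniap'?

paint

The output letters match the input read backwards: respect reversed is tcepser. The word is simply reversed.
Decoding tniap: then reverse → paint.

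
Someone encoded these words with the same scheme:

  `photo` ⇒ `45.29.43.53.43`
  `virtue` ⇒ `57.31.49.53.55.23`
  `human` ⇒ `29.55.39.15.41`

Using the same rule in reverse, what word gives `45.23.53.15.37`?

p(#16)→45 and h(#8)→29: differences scale by 2, so n = 2·pos + 13. Each letter becomes 2×(its alphabet position, a=1..z=26) + 13.
Decoding 45.23.53.15.37: 45→(45−13)÷2=16=p, 23→(23−13)÷2=5=e, 53→(53−13)÷2=20=t, 15→(15−13)÷2=1=a, 37→(37−13)÷2=12=l.

petal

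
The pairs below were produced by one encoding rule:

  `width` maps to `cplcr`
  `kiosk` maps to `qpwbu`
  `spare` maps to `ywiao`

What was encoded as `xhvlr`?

The shift increases by 1 at each position, starting from +6: 6, 7, 8, ….
Decoding xhvlr: x−6=r, h−7=a, v−8=n, l−9=c, r−10=h.

ranch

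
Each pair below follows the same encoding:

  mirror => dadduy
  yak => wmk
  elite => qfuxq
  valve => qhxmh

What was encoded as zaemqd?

reason

The output letters match the input read backwards, each shifted +12: mirror reversed is rorrim. The word is reversed, then every letter is shifted forward by 12.
Undoing it on zaemqd: shift back: z−12=n, a−12=o, e−12=s, m−12=a, q−12=e, d−12=r → nosaer; then reverse → reason.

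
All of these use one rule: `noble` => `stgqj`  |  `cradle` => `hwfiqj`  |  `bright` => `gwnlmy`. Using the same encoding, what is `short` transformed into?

Compare letters: n→s is +5, o→t is +5, b→g is +5 — a constant shift. This is a Caesar cipher with shift 5.
For short: s+5=x, h+5=m, o+5=t, r+5=w, t+5=y.

xmtwy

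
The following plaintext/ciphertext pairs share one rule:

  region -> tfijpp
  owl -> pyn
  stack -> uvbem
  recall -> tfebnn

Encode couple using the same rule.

epvrnf

The shift depends on letter class: consonant r→t is +2, but vowel e→f is +1. Vowels shift forward by 1 and consonants shift forward by 2.
For couple: c(cons)+2=e, o(vowel)+1=p, u(vowel)+1=v, p(cons)+2=r, l(cons)+2=n, e(vowel)+1=f.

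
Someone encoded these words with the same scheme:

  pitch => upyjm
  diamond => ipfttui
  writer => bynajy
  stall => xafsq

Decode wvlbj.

rogue

Shifts by position in pitch: pos 0: p→u (+5), pos 1: i→p (+7), pos 2: t→y (+5), pos 3: c→j (+7) — repeating every 2. It's a Vigenère-style cipher with numeric key [5,7]: position i shifts by key[i mod 2].
Reversing it on wvlbj: w−5=r, v−7=o, l−5=g, b−7=u, j−5=e.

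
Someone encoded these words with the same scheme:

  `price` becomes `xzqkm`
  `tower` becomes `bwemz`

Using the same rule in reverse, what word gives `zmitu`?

realm

Every letter moves 8 places later in the alphabet, wrapping around z→a.
Reversing it on zmitu: z−8=r, m−8=e, i−8=a, t−8=l, u−8=m.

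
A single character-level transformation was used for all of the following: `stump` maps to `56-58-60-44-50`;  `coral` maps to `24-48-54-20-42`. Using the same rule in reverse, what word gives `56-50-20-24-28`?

Each letter becomes 2×(its alphabet position, a=1..z=26) + 18.
Undoing it on 56-50-20-24-28: 56→(56−18)÷2=19=s, 50→(50−18)÷2=16=p, 20→(20−18)÷2=1=a, 24→(24−18)÷2=3=c, 28→(28−18)÷2=5=e.

space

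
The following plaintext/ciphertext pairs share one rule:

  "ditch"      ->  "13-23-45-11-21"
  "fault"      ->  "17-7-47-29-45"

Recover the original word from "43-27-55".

d(#4)→13 and i(#9)→23: differences scale by 2, so n = 2·pos + 5. Each letter becomes 2×(its alphabet position, a=1..z=26) + 5.
Reversing it on 43-27-55: 43→(43−5)÷2=19=s, 27→(27−5)÷2=11=k, 55→(55−5)÷2=25=y.

sky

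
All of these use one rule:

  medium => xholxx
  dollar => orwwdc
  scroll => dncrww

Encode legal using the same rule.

The shift depends on letter class: consonant m→x is +11, but vowel e→h is +3. Two shifts are in play — +3 for a/e/i/o/u, +11 for every other letter.
Applying it to legal: l(cons)+11=w, e(vowel)+3=h, g(cons)+11=r, a(vowel)+3=d, l(cons)+11=w.

whrdw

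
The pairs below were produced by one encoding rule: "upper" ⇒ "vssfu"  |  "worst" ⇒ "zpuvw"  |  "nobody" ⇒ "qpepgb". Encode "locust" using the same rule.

The shift depends on letter class: consonant p→s is +3, but vowel u→v is +1. Vowels shift forward by 1 and consonants shift forward by 3.
On locust: l(cons)+3=o, o(vowel)+1=p, c(cons)+3=f, u(vowel)+1=v, s(cons)+3=v, t(cons)+3=w.

opfvvw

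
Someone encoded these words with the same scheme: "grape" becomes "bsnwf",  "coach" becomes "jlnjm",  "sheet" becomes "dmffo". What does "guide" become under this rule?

bzxuf

This is an affine cipher: with a=0,…,z=25, each position x becomes (11x+13) mod 26.
On guide: g(6)→11·6+13≡1=b; u(20)→11·20+13≡25=z; i(8)→11·8+13≡23=x; d(3)→11·3+13≡20=u; e(4)→11·4+13≡5=f (all mod 26).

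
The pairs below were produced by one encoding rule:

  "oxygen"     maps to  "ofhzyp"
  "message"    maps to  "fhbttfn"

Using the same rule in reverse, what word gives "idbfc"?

beach

The output letters match the input read backwards, each shifted +1: oxygen reversed is negyxo. Read the word backwards and shift each letter +1.
Decoding idbfc: shift back: i−1=h, d−1=c, b−1=a, f−1=e, c−1=b → hcaeb; then reverse → beach.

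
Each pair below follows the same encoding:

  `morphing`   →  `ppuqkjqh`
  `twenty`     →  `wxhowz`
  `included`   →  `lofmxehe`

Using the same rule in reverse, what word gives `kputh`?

It's a Vigenère-style cipher with numeric key [3,1]: position i shifts by key[i mod 2].
Undoing it on kputh: k−3=h, p−1=o, u−3=r, t−1=s, h−3=e.

horse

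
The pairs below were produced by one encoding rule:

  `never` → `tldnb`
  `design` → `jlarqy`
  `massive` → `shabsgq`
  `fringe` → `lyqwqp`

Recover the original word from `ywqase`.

spirit

The shift increases by 1 at each position, starting from +6: 6, 7, 8, ….
Decoding ywqase: y−6=s, w−7=p, q−8=i, a−9=r, s−10=i, e−11=t.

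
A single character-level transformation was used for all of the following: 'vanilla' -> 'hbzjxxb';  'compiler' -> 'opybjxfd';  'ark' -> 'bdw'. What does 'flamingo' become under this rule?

Vowels shift forward by 1 and consonants shift forward by 12.
Applying it to flamingo: f(cons)+12=r, l(cons)+12=x, a(vowel)+1=b, m(cons)+12=y, i(vowel)+1=j, n(cons)+12=z, g(cons)+12=s, o(vowel)+1=p.

rxbyjzsp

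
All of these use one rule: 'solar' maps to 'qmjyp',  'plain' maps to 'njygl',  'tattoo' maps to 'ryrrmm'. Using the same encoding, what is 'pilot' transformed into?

ngjmr

Compare letters: s→q is +24, o→m is +24, l→j is +24 — a constant shift. This is a Caesar cipher with shift 24.
On pilot: p+24=n, i+24=g, l+24=j, o+24=m, t+24=r.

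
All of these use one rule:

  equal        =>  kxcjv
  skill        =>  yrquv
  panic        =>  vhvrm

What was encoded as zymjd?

treat

Each letter shifts forward by (position + 6), i.e. 6, 7, 8, … — the shift grows by one for each successive letter.
Reversing it on zymjd: z−6=t, y−7=r, m−8=e, j−9=a, d−10=t.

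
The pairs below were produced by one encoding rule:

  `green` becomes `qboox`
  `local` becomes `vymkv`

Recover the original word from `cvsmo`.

Compare letters: g→q is +10, r→b is +10, e→o is +10 — a constant shift. This is a Caesar cipher with shift 10.
Reversing it on cvsmo: c−10=s, v−10=l, s−10=i, m−10=c, o−10=e.

slice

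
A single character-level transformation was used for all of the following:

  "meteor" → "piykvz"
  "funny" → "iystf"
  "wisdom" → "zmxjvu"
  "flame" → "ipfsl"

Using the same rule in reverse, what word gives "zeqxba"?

walrus

In meteor: m→p is +3, e→i is +4, t→y is +5, e→k is +6 — the shift increases by 1 each position. The shift increases by 1 at each position, starting from +3: 3, 4, 5, ….
Decoding zeqxba: z−3=w, e−4=a, q−5=l, x−6=r, b−7=u, a−8=s.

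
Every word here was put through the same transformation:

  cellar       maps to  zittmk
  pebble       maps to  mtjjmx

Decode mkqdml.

device

The output letters match the input read backwards, each shifted +8: cellar reversed is rallec. Two steps: reverse the string, then apply a Caesar shift of +8.
Decoding mkqdml: shift back: m−8=e, k−8=c, q−8=i, d−8=v, m−8=e, l−8=d → ecived; then reverse → device.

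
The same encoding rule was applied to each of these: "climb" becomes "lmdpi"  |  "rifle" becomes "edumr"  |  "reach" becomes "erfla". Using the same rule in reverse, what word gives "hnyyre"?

This is an affine cipher: with a=0,…,z=25, each position x becomes (3x+5) mod 26.
Decoding hnyyre: h(7)→9·(7−5)≡18=s; n(13)→9·(13−5)≡20=u; y(24)→9·(24−5)≡15=p; y(24)→9·(24−5)≡15=p; r(17)→9·(17−5)≡4=e; e(4)→9·(4−5)≡17=r (all mod 26).

supper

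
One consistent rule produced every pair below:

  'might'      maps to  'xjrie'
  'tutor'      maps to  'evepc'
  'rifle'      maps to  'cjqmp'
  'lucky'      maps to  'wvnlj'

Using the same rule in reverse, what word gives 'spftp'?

house

The shifts repeat in a cycle of length 2: positions 0,1,… shift by +11, +1, then the pattern repeats.
Decoding spftp: s−11=h, p−1=o, f−11=u, t−1=s, p−11=e.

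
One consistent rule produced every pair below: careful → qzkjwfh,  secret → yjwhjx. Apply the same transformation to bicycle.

The output letters match the input read backwards, each shifted +5: careful reversed is luferac. Read the word backwards and shift each letter +5.
For bicycle: reverse → elcycib; then shift: e+5=j, l+5=q, c+5=h, y+5=d, c+5=h, i+5=n, b+5=g.

jqhdhng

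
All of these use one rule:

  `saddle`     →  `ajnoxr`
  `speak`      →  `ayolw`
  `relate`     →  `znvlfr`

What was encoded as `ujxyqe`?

manner

Letter i (0-indexed) is shifted by i+8, so successive shifts are 8, 9, 10, ….
Decoding ujxyqe: u−8=m, j−9=a, x−10=n, y−11=n, q−12=e, e−13=r.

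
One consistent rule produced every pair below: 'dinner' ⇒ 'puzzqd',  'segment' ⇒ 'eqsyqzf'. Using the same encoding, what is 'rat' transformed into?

It's a constant shift of +12 (ROT12).
For rat: r+12=d, a+12=m, t+12=f.

dmf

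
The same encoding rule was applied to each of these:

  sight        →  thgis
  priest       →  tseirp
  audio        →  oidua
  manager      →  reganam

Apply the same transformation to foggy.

yggof

The output letters match the input read backwards: sight reversed is thgis. The word is simply reversed.
Applying it to foggy: reverse → yggof.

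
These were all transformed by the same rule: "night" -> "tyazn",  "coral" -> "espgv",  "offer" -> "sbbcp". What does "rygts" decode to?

n(13)→t(19) and i(8)→y(24) fit y≡25x+6 (mod 26); the inverse of 25 mod 26 is 25. Treating letters as 0–25, the rule is x ↦ 25x + 6 (mod 26).
Decoding rygts: r(17)→25·(17−6)≡15=p; y(24)→25·(24−6)≡8=i; g(6)→25·(6−6)≡0=a; t(19)→25·(19−6)≡13=n; s(18)→25·(18−6)≡14=o (all mod 26).

piano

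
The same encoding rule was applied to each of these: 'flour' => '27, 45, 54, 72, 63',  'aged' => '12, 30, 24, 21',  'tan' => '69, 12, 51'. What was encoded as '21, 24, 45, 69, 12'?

delta

With a=1..z=26, the number is 3·pos + 9.
Undoing it on 21, 24, 45, 69, 12: 21→(21−9)÷3=4=d, 24→(24−9)÷3=5=e, 45→(45−9)÷3=12=l, 69→(69−9)÷3=20=t, 12→(12−9)÷3=1=a.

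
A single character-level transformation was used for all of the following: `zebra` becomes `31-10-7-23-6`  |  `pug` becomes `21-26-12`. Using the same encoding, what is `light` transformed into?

z is letter #26 and maps to 31: an offset of 5. Each letter is replaced by its alphabet position (a=1..z=26) + 5.
For light: l=12→17, i=9→14, g=7→12, h=8→13, t=20→25.

17-14-12-13-25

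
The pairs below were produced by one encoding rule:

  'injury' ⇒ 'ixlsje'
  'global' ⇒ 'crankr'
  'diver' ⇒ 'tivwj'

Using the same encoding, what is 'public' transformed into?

dsnriq

This is an affine cipher: with a=0,…,z=25, each position x becomes (3x+10) mod 26.
For public: p(15)→3·15+10≡3=d; u(20)→3·20+10≡18=s; b(1)→3·1+10≡13=n; l(11)→3·11+10≡17=r; i(8)→3·8+10≡8=i; c(2)→3·2+10≡16=q (all mod 26).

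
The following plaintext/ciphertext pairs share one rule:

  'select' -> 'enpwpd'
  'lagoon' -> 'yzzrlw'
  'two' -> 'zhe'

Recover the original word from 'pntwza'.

police

The output letters match the input read backwards, each shifted +11: select reversed is tceles. Read the word backwards and shift each letter +11.
Decoding pntwza: shift back: p−11=e, n−11=c, t−11=i, w−11=l, z−11=o, a−11=p → ecilop; then reverse → police.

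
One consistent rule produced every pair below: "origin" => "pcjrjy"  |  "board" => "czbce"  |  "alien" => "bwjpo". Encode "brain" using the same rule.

ccbto

The shifts repeat in a cycle of length 2: positions 0,1,… shift by +1, +11, then the pattern repeats.
Applying it to brain: b+1=c, r+11=c, a+1=b, i+11=t, n+1=o.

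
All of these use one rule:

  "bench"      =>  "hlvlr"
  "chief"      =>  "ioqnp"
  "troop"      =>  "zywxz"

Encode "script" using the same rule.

yjzrze

In bench: b→h is +6, e→l is +7, n→v is +8, c→l is +9 — the shift increases by 1 each position. The shift increases by 1 at each position, starting from +6: 6, 7, 8, ….
Applying it to script: s+6=y, c+7=j, r+8=z, i+9=r, p+10=z, t+11=e.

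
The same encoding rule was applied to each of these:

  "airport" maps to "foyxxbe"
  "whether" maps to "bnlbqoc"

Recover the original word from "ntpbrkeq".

initiate

In airport: a→f is +5, i→o is +6, r→y is +7, p→x is +8 — the shift increases by 1 each position. Each letter shifts forward by (position + 5), i.e. 5, 6, 7, … — the shift grows by one for each successive letter.
Undoing it on ntpbrkeq: n−5=i, t−6=n, p−7=i, b−8=t, r−9=i, k−10=a, e−11=t, q−12=e.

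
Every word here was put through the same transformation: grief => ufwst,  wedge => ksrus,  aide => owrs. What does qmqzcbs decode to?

Compare letters: g→u is +14, r→f is +14, i→w is +14 — a constant shift. Each letter is shifted forward by 14 in the alphabet (a Caesar shift of +14).
Undoing it on qmqzcbs: q−14=c, m−14=y, q−14=c, z−14=l, c−14=o, b−14=n, s−14=e.

cyclone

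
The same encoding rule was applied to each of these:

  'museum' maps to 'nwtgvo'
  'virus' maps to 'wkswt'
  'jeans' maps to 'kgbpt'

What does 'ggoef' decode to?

fence

It's a Vigenère-style cipher with numeric key [1,2]: position i shifts by key[i mod 2].
Undoing it on ggoef: g−1=f, g−2=e, o−1=n, e−2=c, f−1=e.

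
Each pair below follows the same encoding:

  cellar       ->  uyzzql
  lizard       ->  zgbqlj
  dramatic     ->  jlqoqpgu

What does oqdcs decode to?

Each letter's alphabet position (a=0..z=25) is mapped through 15·x+16 mod 26 — an affine cipher.
Undoing it on oqdcs: o(14)→7·(14−16)≡12=m; q(16)→7·(16−16)≡0=a; d(3)→7·(3−16)≡13=n; c(2)→7·(2−16)≡6=g; s(18)→7·(18−16)≡14=o (all mod 26).

mango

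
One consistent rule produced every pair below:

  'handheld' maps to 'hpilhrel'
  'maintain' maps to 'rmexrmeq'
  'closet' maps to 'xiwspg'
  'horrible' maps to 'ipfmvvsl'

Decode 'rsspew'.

The output letters match the input read backwards, each shifted +4: handheld reversed is dlehdnah. Read the word backwards and shift each letter +4.
Undoing it on rsspew: shift back: r−4=n, s−4=o, s−4=o, p−4=l, e−4=a, w−4=s → noolas; then reverse → saloon.

saloon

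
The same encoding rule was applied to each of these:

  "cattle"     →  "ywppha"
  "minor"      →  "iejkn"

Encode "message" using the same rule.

Compare letters: c→y is +22, a→w is +22, t→p is +22 — a constant shift. It's a constant shift of +22 (ROT22).
On message: m+22=i, e+22=a, s+22=o, s+22=o, a+22=w, g+22=c, e+22=a.

iaoowca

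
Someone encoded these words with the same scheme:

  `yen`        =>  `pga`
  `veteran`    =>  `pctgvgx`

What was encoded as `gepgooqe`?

The output letters match the input read backwards, each shifted +2: yen reversed is ney. Read the word backwards and shift each letter +2.
Undoing it on gepgooqe: shift back: g−2=e, e−2=c, p−2=n, g−2=e, o−2=m, o−2=m, q−2=o, e−2=c → ecnemmoc; then reverse → commence.

commence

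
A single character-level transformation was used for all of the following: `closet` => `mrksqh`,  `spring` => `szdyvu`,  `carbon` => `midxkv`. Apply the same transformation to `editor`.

Treating letters as 0–25, the rule is x ↦ 15x + 8 (mod 26).
Applying it to editor: e(4)→15·4+8≡16=q; d(3)→15·3+8≡1=b; i(8)→15·8+8≡24=y; t(19)→15·19+8≡7=h; o(14)→15·14+8≡10=k; r(17)→15·17+8≡3=d (all mod 26).

qbyhkd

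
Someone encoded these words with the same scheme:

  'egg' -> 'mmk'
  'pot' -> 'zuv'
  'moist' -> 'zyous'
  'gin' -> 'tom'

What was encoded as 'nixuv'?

The word is reversed, then every letter is shifted forward by 6.
Decoding nixuv: shift back: n−6=h, i−6=c, x−6=r, u−6=o, v−6=p → hcrop; then reverse → porch.

porch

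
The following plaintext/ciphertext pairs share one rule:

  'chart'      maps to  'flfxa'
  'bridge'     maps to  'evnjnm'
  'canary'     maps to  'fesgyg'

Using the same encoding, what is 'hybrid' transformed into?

In chart: c→f is +3, h→l is +4, a→f is +5, r→x is +6 — the shift increases by 1 each position. Letter i (0-indexed) is shifted by i+3, so successive shifts are 3, 4, 5, ….
Applying it to hybrid: h+3=k, y+4=c, b+5=g, r+6=x, i+7=p, d+8=l.

kcgxpl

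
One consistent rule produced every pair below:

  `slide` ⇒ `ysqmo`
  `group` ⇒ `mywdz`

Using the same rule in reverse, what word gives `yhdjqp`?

Letter i (0-indexed) is shifted by i+6, so successive shifts are 6, 7, 8, ….
Decoding yhdjqp: y−6=s, h−7=a, d−8=v, j−9=a, q−10=g, p−11=e.

savage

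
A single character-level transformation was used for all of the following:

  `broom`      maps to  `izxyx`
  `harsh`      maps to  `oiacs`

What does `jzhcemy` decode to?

Each letter shifts forward by (position + 7), i.e. 7, 8, 9, … — the shift grows by one for each successive letter.
Reversing it on jzhcemy: j−7=c, z−8=r, h−9=y, c−10=s, e−11=t, m−12=a, y−13=l.

crystal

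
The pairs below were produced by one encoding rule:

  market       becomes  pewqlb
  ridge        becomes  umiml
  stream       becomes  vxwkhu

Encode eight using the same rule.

In market: m→p is +3, a→e is +4, r→w is +5, k→q is +6 — the shift increases by 1 each position. Each letter shifts forward by (position + 3), i.e. 3, 4, 5, … — the shift grows by one for each successive letter.
On eight: e+3=h, i+4=m, g+5=l, h+6=n, t+7=a.

hmlna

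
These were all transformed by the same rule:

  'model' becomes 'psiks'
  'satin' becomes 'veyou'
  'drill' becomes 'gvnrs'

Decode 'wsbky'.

In model: m→p is +3, o→s is +4, d→i is +5, e→k is +6 — the shift increases by 1 each position. The shift increases by 1 at each position, starting from +3: 3, 4, 5, ….
Reversing it on wsbky: w−3=t, s−4=o, b−5=w, k−6=e, y−7=r.

tower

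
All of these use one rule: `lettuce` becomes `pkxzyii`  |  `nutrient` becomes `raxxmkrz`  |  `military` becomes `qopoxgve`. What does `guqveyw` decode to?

compass

Shifts by position in lettuce: pos 0: l→p (+4), pos 1: e→k (+6), pos 2: t→x (+4), pos 3: t→z (+6) — repeating every 2. It's a Vigenère-style cipher with numeric key [4,6]: position i shifts by key[i mod 2].
Decoding guqveyw: g−4=c, u−6=o, q−4=m, v−6=p, e−4=a, y−6=s, w−4=s.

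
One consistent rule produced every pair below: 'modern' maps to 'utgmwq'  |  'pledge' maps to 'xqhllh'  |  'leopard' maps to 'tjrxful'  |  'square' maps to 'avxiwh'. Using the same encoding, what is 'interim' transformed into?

qswmwlu

Shifts by position in modern: pos 0: m→u (+8), pos 1: o→t (+5), pos 2: d→g (+3), pos 3: e→m (+8), pos 4: r→w (+5), pos 5: n→q (+3) — repeating every 3. The shifts repeat in a cycle of length 3: positions 0,1,… shift by +8, +5, +3, then the pattern repeats.
For interim: i+8=q, n+5=s, t+3=w, e+8=m, r+5=w, i+3=l, m+8=u.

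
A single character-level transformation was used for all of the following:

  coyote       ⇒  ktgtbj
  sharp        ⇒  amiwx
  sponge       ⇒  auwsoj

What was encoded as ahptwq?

school

Shifts by position in coyote: pos 0: c→k (+8), pos 1: o→t (+5), pos 2: y→g (+8), pos 3: o→t (+5) — repeating every 2. A repeating key of period 2 is used — shifts +8, +5 over and over.
Undoing it on ahptwq: a−8=s, h−5=c, p−8=h, t−5=o, w−8=o, q−5=l.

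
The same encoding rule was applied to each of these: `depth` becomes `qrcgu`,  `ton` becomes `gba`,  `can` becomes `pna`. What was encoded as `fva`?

sin

It's a constant shift of +13 (ROT13).
Decoding fva: f−13=s, v−13=i, a−13=n.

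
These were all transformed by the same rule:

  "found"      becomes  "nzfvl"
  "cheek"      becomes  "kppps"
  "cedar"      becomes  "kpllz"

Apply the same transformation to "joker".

rzspz

The shift depends on letter class: consonant f→n is +8, but vowel o→z is +11. Two shifts are in play — +11 for a/e/i/o/u, +8 for every other letter.
Applying it to joker: j(cons)+8=r, o(vowel)+11=z, k(cons)+8=s, e(vowel)+11=p, r(cons)+8=z.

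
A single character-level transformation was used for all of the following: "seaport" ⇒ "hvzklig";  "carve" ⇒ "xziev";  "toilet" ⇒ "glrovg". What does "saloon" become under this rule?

Each pair mirrors across the alphabet (s↔h, e↔v, a↔z): positions sum to 25. Letters are reflected about the middle of the alphabet (position → 25−position): Atbash.
Applying it to saloon: s↔h, a↔z, l↔o, o↔l, o↔l, n↔m.

hzollm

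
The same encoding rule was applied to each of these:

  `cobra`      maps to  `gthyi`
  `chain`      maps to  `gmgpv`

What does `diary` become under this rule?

In cobra: c→g is +4, o→t is +5, b→h is +6, r→y is +7 — the shift increases by 1 each position. Each letter shifts forward by (position + 4), i.e. 4, 5, 6, … — the shift grows by one for each successive letter.
For diary: d+4=h, i+5=n, a+6=g, r+7=y, y+8=g.

hngyg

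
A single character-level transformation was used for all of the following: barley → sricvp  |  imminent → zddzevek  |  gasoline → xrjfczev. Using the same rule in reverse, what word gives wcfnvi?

flower

Compare letters: b→s is +17, a→r is +17, r→i is +17 — a constant shift. It's a constant shift of +17 (ROT17).
Undoing it on wcfnvi: w−17=f, c−17=l, f−17=o, n−17=w, v−17=e, i−17=r.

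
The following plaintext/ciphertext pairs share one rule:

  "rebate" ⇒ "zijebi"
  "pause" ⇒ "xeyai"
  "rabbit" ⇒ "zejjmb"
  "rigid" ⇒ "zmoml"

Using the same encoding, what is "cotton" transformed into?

The shift depends on letter class: consonant r→z is +8, but vowel e→i is +4. The rule splits by letter class: vowels +4, consonants +8.
Applying it to cotton: c(cons)+8=k, o(vowel)+4=s, t(cons)+8=b, t(cons)+8=b, o(vowel)+4=s, n(cons)+8=v.

ksbbsv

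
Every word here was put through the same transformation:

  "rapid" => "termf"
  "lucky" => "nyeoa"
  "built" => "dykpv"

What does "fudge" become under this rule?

Shifts by position in rapid: pos 0: r→t (+2), pos 1: a→e (+4), pos 2: p→r (+2), pos 3: i→m (+4) — repeating every 2. A repeating key of period 2 is used — shifts +2, +4 over and over.
For fudge: f+2=h, u+4=y, d+2=f, g+4=k, e+2=g.

hyfkg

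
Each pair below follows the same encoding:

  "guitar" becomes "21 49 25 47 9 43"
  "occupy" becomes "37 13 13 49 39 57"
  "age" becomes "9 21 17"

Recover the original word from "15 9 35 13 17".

dance

g(#7)→21 and u(#21)→49: differences scale by 2, so n = 2·pos + 7. The formula is n = 2×(alphabet index, a=1) + 7.
Decoding 15 9 35 13 17: 15→(15−7)÷2=4=d, 9→(9−7)÷2=1=a, 35→(35−7)÷2=14=n, 13→(13−7)÷2=3=c, 17→(17−7)÷2=5=e.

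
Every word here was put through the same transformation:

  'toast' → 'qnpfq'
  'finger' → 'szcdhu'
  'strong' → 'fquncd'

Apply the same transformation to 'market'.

rpuvhq

t(19)→q(16) and o(14)→n(13) fit y≡11x+15 (mod 26); the inverse of 11 mod 26 is 19. Each letter's alphabet position (a=0..z=25) is mapped through 11·x+15 mod 26 — an affine cipher.
On market: m(12)→11·12+15≡17=r; a(0)→11·0+15≡15=p; r(17)→11·17+15≡20=u; k(10)→11·10+15≡21=v; e(4)→11·4+15≡7=h; t(19)→11·19+15≡16=q (all mod 26).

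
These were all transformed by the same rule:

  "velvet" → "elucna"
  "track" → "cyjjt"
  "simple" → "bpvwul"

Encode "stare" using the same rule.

bajyn

Shifts by position in velvet: pos 0: v→e (+9), pos 1: e→l (+7), pos 2: l→u (+9), pos 3: v→c (+7) — repeating every 2. A repeating key of period 2 is used — shifts +9, +7 over and over.
Applying it to stare: s+9=b, t+7=a, a+9=j, r+7=y, e+9=n.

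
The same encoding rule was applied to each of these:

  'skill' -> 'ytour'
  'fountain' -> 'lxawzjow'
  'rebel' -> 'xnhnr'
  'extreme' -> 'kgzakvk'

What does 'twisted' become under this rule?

Shifts by position in skill: pos 0: s→y (+6), pos 1: k→t (+9), pos 2: i→o (+6), pos 3: l→u (+9) — repeating every 2. The shifts repeat in a cycle of length 2: positions 0,1,… shift by +6, +9, then the pattern repeats.
For twisted: t+6=z, w+9=f, i+6=o, s+9=b, t+6=z, e+9=n, d+6=j.

zfobznj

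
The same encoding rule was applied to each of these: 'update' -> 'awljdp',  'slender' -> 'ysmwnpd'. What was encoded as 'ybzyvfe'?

surplus

In update: u→a is +6, p→w is +7, d→l is +8, a→j is +9 — the shift increases by 1 each position. Each letter shifts forward by (position + 6), i.e. 6, 7, 8, … — the shift grows by one for each successive letter.
Undoing it on ybzyvfe: y−6=s, b−7=u, z−8=r, y−9=p, v−10=l, f−11=u, e−12=s.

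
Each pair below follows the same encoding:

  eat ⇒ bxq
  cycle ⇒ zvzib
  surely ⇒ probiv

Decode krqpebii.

nutshell

Each letter is shifted forward by 23 in the alphabet (a Caesar shift of +23).
Reversing it on krqpebii: k−23=n, r−23=u, q−23=t, p−23=s, e−23=h, b−23=e, i−23=l, i−23=l.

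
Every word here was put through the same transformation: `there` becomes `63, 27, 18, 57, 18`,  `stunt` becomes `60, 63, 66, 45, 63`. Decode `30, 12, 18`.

t(#20)→63 and h(#8)→27: differences scale by 3, so n = 3·pos + 3. The formula is n = 3×(alphabet index, a=1) + 3.
Undoing it on 30, 12, 18: 30→(30−3)÷3=9=i, 12→(12−3)÷3=3=c, 18→(18−3)÷3=5=e.

ice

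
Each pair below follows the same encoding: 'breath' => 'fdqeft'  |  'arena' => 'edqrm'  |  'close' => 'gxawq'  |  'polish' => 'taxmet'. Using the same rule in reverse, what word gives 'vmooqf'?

Shifts by position in breath: pos 0: b→f (+4), pos 1: r→d (+12), pos 2: e→q (+12), pos 3: a→e (+4), pos 4: t→f (+12), pos 5: h→t (+12) — repeating every 3. A repeating key of period 3 is used — shifts +4, +12, +12 over and over.
Decoding vmooqf: v−4=r, m−12=a, o−12=c, o−4=k, q−12=e, f−12=t.

racket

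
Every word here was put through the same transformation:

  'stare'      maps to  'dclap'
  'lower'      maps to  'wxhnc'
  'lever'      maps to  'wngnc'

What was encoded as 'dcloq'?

staff

The shifts repeat in a cycle of length 2: positions 0,1,… shift by +11, +9, then the pattern repeats.
Decoding dcloq: d−11=s, c−9=t, l−11=a, o−9=f, q−11=f.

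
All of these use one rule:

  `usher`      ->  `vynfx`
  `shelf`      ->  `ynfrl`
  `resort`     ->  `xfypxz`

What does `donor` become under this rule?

The rule splits by letter class: vowels +1, consonants +6.
Applying it to donor: d(cons)+6=j, o(vowel)+1=p, n(cons)+6=t, o(vowel)+1=p, r(cons)+6=x.

jptpx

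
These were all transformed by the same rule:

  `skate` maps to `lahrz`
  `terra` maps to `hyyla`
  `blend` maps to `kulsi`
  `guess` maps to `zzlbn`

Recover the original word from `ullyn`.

The output letters match the input read backwards, each shifted +7: skate reversed is etaks. Read the word backwards and shift each letter +7.
Reversing it on ullyn: shift back: u−7=n, l−7=e, l−7=e, y−7=r, n−7=g → neerg; then reverse → green.

green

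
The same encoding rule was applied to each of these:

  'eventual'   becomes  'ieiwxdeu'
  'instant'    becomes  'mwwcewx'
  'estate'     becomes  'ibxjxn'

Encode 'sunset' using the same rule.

wdrbic

Shifts by position in eventual: pos 0: e→i (+4), pos 1: v→e (+9), pos 2: e→i (+4), pos 3: n→w (+9) — repeating every 2. The shifts repeat in a cycle of length 2: positions 0,1,… shift by +4, +9, then the pattern repeats.
For sunset: s+4=w, u+9=d, n+4=r, s+9=b, e+4=i, t+9=c.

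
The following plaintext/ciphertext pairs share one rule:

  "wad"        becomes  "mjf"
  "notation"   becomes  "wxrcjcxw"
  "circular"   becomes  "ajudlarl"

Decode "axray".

The output letters match the input read backwards, each shifted +9: wad reversed is daw. Two steps: reverse the string, then apply a Caesar shift of +9.
Undoing it on axray: shift back: a−9=r, x−9=o, r−9=i, a−9=r, y−9=p → roirp; then reverse → prior.

prior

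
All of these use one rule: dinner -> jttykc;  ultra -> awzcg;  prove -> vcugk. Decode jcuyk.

drone

Shifts by position in dinner: pos 0: d→j (+6), pos 1: i→t (+11), pos 2: n→t (+6), pos 3: n→y (+11) — repeating every 2. It's a Vigenère-style cipher with numeric key [6,11]: position i shifts by key[i mod 2].
Undoing it on jcuyk: j−6=d, c−11=r, u−6=o, y−11=n, k−6=e.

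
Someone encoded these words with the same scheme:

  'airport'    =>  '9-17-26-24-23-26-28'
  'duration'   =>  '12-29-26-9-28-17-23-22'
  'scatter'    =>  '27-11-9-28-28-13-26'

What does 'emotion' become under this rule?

13-21-23-28-17-23-22

Each letter is replaced by its alphabet position (a=1..z=26) + 8.
On emotion: e=5→13, m=13→21, o=15→23, t=20→28, i=9→17, o=15→23, n=14→22.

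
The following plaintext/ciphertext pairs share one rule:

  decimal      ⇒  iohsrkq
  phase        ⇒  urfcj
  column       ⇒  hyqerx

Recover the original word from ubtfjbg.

proverb

It's a Vigenère-style cipher with numeric key [5,10]: position i shifts by key[i mod 2].
Decoding ubtfjbg: u−5=p, b−10=r, t−5=o, f−10=v, j−5=e, b−10=r, g−5=b.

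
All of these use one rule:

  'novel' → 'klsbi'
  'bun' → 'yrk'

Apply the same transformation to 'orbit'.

Compare letters: n→k is +23, o→l is +23, v→s is +23 — a constant shift. It's a constant shift of +23 (ROT23).
For orbit: o+23=l, r+23=o, b+23=y, i+23=f, t+23=q.

loyfq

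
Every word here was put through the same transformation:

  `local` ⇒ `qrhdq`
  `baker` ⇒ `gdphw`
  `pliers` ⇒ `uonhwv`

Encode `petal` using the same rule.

uhydq

A repeating key of period 2 is used — shifts +5, +3 over and over.
For petal: p+5=u, e+3=h, t+5=y, a+3=d, l+5=q.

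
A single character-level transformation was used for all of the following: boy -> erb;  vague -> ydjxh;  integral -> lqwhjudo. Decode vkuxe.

shrub

Compare letters: b→e is +3, o→r is +3, y→b is +3 — a constant shift. Every letter moves 3 places later in the alphabet, wrapping around z→a.
Decoding vkuxe: v−3=s, k−3=h, u−3=r, x−3=u, e−3=b.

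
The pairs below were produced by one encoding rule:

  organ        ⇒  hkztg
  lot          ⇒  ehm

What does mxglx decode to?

Every letter moves 19 places later in the alphabet, wrapping around z→a.
Reversing it on mxglx: m−19=t, x−19=e, g−19=n, l−19=s, x−19=e.

tense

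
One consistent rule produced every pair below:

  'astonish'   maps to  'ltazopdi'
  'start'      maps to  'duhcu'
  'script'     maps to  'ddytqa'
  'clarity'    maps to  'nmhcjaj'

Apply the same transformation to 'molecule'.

Shifts by position in astonish: pos 0: a→l (+11), pos 1: s→t (+1), pos 2: t→a (+7), pos 3: o→z (+11), pos 4: n→o (+1), pos 5: i→p (+7) — repeating every 3. A repeating key of period 3 is used — shifts +11, +1, +7 over and over.
Applying it to molecule: m+11=x, o+1=p, l+7=s, e+11=p, c+1=d, u+7=b, l+11=w, e+1=f.

xpspdbwf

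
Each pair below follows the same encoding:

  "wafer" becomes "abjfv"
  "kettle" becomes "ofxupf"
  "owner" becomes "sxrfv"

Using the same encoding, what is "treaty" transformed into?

xsibxz

Shifts by position in wafer: pos 0: w→a (+4), pos 1: a→b (+1), pos 2: f→j (+4), pos 3: e→f (+1) — repeating every 2. The shifts repeat in a cycle of length 2: positions 0,1,… shift by +4, +1, then the pattern repeats.
On treaty: t+4=x, r+1=s, e+4=i, a+1=b, t+4=x, y+1=z.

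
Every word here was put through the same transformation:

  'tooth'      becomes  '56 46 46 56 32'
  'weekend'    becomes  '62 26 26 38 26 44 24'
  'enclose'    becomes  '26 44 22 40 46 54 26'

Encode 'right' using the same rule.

52 34 30 32 56

t(#20)→56 and o(#15)→46: differences scale by 2, so n = 2·pos + 16. The formula is n = 2×(alphabet index, a=1) + 16.
For right: r=18→52, i=9→34, g=7→30, h=8→32, t=20→56.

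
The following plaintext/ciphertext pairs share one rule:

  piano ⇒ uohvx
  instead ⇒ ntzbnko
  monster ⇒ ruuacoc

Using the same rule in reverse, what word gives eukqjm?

In piano: p→u is +5, i→o is +6, a→h is +7, n→v is +8 — the shift increases by 1 each position. Letter i (0-indexed) is shifted by i+5, so successive shifts are 5, 6, 7, ….
Decoding eukqjm: e−5=z, u−6=o, k−7=d, q−8=i, j−9=a, m−10=c.

zodiac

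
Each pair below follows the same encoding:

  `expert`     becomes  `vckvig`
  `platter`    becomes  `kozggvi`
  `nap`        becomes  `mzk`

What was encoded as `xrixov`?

circle

Each pair mirrors across the alphabet (e↔v, x↔c, p↔k): positions sum to 25. Each letter is replaced by its mirror in the alphabet: a↔z, b↔y, c↔x, and so on (the Atbash cipher).
Reversing it on xrixov: x↔c, r↔i, i↔r, x↔c, o↔l, v↔e.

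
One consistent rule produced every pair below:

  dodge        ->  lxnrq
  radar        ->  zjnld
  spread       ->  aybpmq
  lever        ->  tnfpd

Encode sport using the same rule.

In dodge: d→l is +8, o→x is +9, d→n is +10, g→r is +11 — the shift increases by 1 each position. Letter i (0-indexed) is shifted by i+8, so successive shifts are 8, 9, 10, ….
Applying it to sport: s+8=a, p+9=y, o+10=y, r+11=c, t+12=f.

ayycf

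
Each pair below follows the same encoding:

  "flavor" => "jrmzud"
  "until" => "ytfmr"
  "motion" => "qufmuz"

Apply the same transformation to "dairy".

hguve

Shifts by position in flavor: pos 0: f→j (+4), pos 1: l→r (+6), pos 2: a→m (+12), pos 3: v→z (+4), pos 4: o→u (+6), pos 5: r→d (+12) — repeating every 3. The shifts repeat in a cycle of length 3: positions 0,1,… shift by +4, +6, +12, then the pattern repeats.
Applying it to dairy: d+4=h, a+6=g, i+12=u, r+4=v, y+6=e.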